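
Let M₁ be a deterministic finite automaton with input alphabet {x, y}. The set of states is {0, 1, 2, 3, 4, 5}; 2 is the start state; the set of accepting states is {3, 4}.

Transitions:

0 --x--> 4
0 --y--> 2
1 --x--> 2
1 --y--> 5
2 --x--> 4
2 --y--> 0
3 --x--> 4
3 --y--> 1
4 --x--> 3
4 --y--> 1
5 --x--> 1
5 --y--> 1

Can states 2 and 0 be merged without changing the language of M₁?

Initial partition by acceptance: {3,4} | {0,1,2,5}.
Refine {0,1,2,5} on symbol x: members go to different blocks, giving {0,2} and {1,5}.
On input x, block {1,5} splits into {1} and {5}.
Stable partition: {3,4} | {0,2} | {1} | {5} — 4 equivalence classes.
2 and 0 lie in the same block of the stable partition, so they are equivalent — no string distinguishes them.

Yes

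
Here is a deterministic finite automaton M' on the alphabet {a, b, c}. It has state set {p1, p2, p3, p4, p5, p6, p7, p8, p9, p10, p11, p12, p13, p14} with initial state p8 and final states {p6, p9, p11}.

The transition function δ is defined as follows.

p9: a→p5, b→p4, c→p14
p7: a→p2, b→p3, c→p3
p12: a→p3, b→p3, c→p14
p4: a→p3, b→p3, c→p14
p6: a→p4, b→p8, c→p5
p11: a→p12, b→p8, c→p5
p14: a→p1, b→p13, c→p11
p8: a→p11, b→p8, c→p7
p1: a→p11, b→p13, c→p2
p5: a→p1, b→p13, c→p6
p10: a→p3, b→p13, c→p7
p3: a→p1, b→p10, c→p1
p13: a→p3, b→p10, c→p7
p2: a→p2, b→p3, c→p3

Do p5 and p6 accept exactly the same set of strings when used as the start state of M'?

First remove the unreachable states {p9}; 13 states remain.
Start with accepting vs non-accepting: {p6,p11} | {p1,p2,p3,p4,p5,p7,p8,p10,p12,p13,p14}.
Refine {p1,p2,p3,p4,p5,p7,p8,p10,p12,p13,p14} on symbol a: members go to different blocks, giving {p2,p3,p4,p5,p7,p10,p12,p13,p14} and {p1,p8}.
On input a, block {p2,p3,p4,p5,p7,p10,p12,p13,p14} splits into {p2,p4,p7,p10,p12,p13} and {p3,p5,p14}.
On input a, block {p2,p4,p7,p10,p12,p13} splits into {p4,p10,p12,p13} and {p2,p7}.
Refine {p4,p10,p12,p13} on symbol b: members go to different blocks, giving {p4,p12} and {p10,p13}.
Split {p1,p8} by δ(·,b) → {p1} and {p8}.
On input c, block {p3,p5,p14} splits into {p5,p14} and {p3}.
Stable partition: {p6,p11} | {p4,p12} | {p1} | {p5,p14} | {p2,p7} | {p10,p13} | {p8} | {p3} — 8 equivalence classes.
p5 and p6 end up in different blocks, so they are distinguishable. For instance, the string 'ε' is accepted from only p6.

No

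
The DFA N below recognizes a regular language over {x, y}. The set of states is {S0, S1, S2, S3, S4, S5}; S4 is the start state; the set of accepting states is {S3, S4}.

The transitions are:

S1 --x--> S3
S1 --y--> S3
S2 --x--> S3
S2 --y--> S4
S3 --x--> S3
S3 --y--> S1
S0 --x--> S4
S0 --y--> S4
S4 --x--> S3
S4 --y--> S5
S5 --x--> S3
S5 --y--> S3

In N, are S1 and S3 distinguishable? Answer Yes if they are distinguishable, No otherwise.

Yes

States {S0,S2} cannot be reached from the start state, so discard them.
Start with accepting vs non-accepting: {S3,S4} | {S1,S5}.
No further refinement is possible. Final partition (2 blocks): {S3,S4} | {S1,S5}.
S1 and S3 end up in different blocks, so they are distinguishable. For instance, the string 'ε' is accepted from only S3.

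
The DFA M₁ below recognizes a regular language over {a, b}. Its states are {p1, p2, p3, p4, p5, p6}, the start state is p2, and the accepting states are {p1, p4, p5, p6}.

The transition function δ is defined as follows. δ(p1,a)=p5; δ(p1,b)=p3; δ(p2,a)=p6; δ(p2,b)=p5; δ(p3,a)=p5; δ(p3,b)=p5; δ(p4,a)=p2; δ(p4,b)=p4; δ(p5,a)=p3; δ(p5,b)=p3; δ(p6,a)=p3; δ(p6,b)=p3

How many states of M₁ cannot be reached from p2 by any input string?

Starting at p2 and following transitions, the reachable set is {p2, p3, p5, p6}. That leaves p1, p4 unreachable — 2 in total.

2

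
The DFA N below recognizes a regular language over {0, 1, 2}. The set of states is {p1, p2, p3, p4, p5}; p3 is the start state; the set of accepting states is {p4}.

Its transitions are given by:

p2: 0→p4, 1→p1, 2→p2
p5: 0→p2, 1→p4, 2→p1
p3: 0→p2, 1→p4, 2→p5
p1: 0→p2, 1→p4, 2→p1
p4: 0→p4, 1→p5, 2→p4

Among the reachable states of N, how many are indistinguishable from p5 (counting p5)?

Every state is reachable, so we keep all 5.
Start with accepting vs non-accepting: {p4} | {p1,p2,p3,p5}.
On input 0, block {p1,p2,p3,p5} splits into {p1,p3,p5} and {p2}.
Stable partition: {p4} | {p1,p3,p5} | {p2} — 3 equivalence classes.
The equivalence class containing p5 is {p1,p3,p5}, of size 3.

3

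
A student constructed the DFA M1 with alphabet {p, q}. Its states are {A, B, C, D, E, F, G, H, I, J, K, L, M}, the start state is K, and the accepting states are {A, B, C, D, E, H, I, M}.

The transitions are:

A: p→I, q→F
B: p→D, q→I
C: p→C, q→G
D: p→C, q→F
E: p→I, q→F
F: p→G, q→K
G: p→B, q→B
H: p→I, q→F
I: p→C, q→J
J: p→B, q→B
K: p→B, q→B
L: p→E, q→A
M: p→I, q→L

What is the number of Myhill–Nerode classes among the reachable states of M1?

Reachable states from the start: {B,C,D,F,G,I,J,K}. Unreachable: {A,E,H,L,M} — drop them.
Start with accepting vs non-accepting: {B,C,D,I} | {F,G,J,K}.
On input q, block {B,C,D,I} splits into {C,D,I} and {B}.
On input p, block {F,G,J,K} splits into {G,J,K} and {F}.
Split {C,D,I} by δ(·,q) → {C,I} and {D}.
The partition is now stable with 5 blocks: {C,I} | {G,J,K} | {B} | {F} | {D}.

5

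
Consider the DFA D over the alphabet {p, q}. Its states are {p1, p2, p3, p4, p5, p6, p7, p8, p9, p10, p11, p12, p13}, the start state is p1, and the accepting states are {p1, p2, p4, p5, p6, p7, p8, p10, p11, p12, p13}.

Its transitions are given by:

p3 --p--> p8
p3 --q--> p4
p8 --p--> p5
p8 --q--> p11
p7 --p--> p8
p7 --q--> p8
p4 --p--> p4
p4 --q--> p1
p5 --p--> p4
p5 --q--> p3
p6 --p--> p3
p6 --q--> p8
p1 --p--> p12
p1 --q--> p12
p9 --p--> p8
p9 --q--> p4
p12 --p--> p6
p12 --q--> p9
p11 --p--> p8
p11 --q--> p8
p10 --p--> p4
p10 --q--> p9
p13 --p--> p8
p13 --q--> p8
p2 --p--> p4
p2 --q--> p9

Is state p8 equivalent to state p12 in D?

No

States {p2,p7,p10,p13} cannot be reached from the start state, so discard them.
P0 = {p1,p4,p5,p6,p8,p11,p12} | {p3,p9}.
Refine {p1,p4,p5,p6,p8,p11,p12} on symbol p: members go to different blocks, giving {p1,p4,p5,p8,p11,p12} and {p6}.
On input p, block {p1,p4,p5,p8,p11,p12} splits into {p1,p4,p5,p8,p11} and {p12}.
On input p, block {p1,p4,p5,p8,p11} splits into {p4,p5,p8,p11} and {p1}.
Refine {p4,p5,p8,p11} on symbol q: members go to different blocks, giving {p8,p11} and {p4} and {p5}.
On input p, block {p8,p11} splits into {p8} and {p11}.
No further refinement is possible. Final partition (8 blocks): {p8} | {p3,p9} | {p6} | {p12} | {p1} | {p4} | {p5} | {p11}.
p8 and p12 end up in different blocks, so they are distinguishable. For instance, the string 'q' is accepted from only p8.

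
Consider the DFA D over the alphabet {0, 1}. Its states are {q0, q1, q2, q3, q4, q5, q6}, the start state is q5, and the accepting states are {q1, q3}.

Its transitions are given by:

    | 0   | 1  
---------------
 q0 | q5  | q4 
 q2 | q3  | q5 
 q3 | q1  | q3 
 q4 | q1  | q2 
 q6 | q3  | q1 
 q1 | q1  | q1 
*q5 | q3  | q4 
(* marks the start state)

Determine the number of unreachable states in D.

BFS from q5 reaches {q1, q2, q3, q4, q5}; the 2 state(s) q0, q6 are never visited.

2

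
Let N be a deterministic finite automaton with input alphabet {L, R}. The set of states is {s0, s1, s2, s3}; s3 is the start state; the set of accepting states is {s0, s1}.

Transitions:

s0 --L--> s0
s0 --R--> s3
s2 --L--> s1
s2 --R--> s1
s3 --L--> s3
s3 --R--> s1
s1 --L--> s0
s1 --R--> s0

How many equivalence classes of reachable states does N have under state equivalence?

3

First remove the unreachable states {s2}; 3 states remain.
Initial partition by acceptance: {s0,s1} | {s3}.
On input R, block {s0,s1} splits into {s0} and {s1}.
Stable partition: {s0} | {s3} | {s1} — 3 equivalence classes.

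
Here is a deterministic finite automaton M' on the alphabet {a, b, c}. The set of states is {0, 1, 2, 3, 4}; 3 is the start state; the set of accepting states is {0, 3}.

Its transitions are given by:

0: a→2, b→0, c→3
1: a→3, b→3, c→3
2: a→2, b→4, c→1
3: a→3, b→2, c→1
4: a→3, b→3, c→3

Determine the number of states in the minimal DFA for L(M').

Reachable states from the start: {1,2,3,4}. Unreachable: {0} — drop them.
P0 = {3} | {1,2,4}.
On input a, block {1,2,4} splits into {1,4} and {2}.
Stable partition: {3} | {1,4} | {2} — 3 equivalence classes.

3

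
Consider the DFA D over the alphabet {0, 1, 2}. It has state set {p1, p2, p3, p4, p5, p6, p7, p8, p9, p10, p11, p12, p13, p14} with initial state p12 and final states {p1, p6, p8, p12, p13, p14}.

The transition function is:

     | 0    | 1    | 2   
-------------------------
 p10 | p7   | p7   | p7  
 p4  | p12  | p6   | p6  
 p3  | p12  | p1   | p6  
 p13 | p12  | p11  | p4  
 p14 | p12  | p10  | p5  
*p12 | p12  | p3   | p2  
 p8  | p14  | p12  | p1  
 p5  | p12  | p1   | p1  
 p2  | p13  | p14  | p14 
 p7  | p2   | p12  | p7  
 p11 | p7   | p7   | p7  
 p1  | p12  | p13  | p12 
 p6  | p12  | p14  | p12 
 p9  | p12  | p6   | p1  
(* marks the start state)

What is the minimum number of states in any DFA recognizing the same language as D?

7

Reachable states from the start: {p1,p2,p3,p4,p5,p6,p7,p10,p11,p12,p13,p14}. Unreachable: {p8,p9} — drop them.
Initial partition by acceptance: {p1,p6,p12,p13,p14} | {p2,p3,p4,p5,p7,p10,p11}.
On input 1, block {p1,p6,p12,p13,p14} splits into {p12,p13,p14} and {p1,p6}.
On input 0, block {p2,p3,p4,p5,p7,p10,p11} splits into {p2,p3,p4,p5} and {p7,p10,p11}.
Refine {p12,p13,p14} on symbol 1: members go to different blocks, giving {p13,p14} and {p12}.
Split {p2,p3,p4,p5} by δ(·,0) → {p3,p4,p5} and {p2}.
Split {p7,p10,p11} by δ(·,0) → {p10,p11} and {p7}.
Stable partition: {p13,p14} | {p3,p4,p5} | {p1,p6} | {p10,p11} | {p12} | {p2} | {p7} — 7 equivalence classes.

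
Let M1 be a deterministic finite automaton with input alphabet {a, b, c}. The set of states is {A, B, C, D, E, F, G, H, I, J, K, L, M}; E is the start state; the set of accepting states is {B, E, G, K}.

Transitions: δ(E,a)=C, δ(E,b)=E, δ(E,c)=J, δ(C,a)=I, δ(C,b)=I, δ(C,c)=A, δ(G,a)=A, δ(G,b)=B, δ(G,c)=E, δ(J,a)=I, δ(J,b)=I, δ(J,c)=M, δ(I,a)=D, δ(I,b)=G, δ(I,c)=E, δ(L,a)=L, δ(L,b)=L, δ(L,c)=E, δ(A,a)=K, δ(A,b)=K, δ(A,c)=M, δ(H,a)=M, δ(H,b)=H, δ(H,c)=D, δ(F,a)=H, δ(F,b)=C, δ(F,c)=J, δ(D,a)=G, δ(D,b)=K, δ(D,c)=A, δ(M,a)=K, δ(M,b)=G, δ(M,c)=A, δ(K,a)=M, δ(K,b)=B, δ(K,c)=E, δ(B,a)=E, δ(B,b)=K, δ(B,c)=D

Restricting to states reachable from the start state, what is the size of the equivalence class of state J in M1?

2

Reachable states from the start: {A,B,C,D,E,G,I,J,K,M}. Unreachable: {F,H,L} — drop them.
Start with accepting vs non-accepting: {B,E,G,K} | {A,C,D,I,J,M}.
Split {B,E,G,K} by δ(·,a) → {E,G,K} and {B}.
Refine {E,G,K} on symbol b: members go to different blocks, giving {G,K} and {E}.
Refine {A,C,D,I,J,M} on symbol a: members go to different blocks, giving {A,D,M} and {C,I,J}.
On input a, block {C,I,J} splits into {C,J} and {I}.
Stable partition: {G,K} | {A,D,M} | {B} | {E} | {C,J} | {I} — 6 equivalence classes.
The equivalence class containing J is {C,J}, of size 2.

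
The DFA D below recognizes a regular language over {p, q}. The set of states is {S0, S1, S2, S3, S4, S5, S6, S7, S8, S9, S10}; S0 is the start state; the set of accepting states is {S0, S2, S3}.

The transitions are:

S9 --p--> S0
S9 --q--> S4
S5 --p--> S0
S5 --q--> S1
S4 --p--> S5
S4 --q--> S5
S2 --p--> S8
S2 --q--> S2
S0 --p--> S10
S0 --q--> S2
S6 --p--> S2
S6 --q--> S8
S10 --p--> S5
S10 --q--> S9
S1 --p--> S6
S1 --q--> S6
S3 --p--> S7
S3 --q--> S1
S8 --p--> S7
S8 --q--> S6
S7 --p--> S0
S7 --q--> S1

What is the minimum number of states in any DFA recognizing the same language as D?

Reachable states from the start: {S0,S1,S2,S4,S5,S6,S7,S8,S9,S10}. Unreachable: {S3} — drop them.
Initial partition by acceptance: {S0,S2} | {S1,S4,S5,S6,S7,S8,S9,S10}.
Split {S1,S4,S5,S6,S7,S8,S9,S10} by δ(·,p) → {S1,S4,S8,S10} and {S5,S6,S7,S9}.
The partition is now stable with 3 blocks: {S0,S2} | {S1,S4,S8,S10} | {S5,S6,S7,S9}.

3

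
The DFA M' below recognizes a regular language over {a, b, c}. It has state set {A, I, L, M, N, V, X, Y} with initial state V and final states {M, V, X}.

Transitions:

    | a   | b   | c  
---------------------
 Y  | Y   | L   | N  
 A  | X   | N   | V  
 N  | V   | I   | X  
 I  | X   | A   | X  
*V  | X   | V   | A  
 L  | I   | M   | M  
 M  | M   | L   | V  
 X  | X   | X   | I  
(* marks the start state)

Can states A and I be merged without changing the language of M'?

Yes

Reachable states from the start: {A,I,N,V,X}. Unreachable: {L,M,Y} — drop them.
Start with accepting vs non-accepting: {V,X} | {A,I,N}.
No further refinement is possible. Final partition (2 blocks): {V,X} | {A,I,N}.
A and I lie in the same block of the stable partition, so they are equivalent — no string distinguishes them.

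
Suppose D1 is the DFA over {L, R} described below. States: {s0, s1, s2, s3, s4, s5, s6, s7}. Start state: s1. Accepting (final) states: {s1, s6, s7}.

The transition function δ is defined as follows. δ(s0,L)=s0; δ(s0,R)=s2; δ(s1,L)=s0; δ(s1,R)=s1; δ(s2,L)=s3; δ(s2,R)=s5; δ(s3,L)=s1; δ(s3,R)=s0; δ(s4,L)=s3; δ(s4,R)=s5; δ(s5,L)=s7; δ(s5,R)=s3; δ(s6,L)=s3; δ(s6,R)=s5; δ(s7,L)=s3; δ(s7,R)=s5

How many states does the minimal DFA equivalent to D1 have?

6

Reachable states from the start: {s0,s1,s2,s3,s5,s7}. Unreachable: {s4,s6} — drop them.
Start with accepting vs non-accepting: {s1,s7} | {s0,s2,s3,s5}.
On input R, block {s1,s7} splits into {s1} and {s7}.
Refine {s0,s2,s3,s5} on symbol L: members go to different blocks, giving {s0,s2} and {s3} and {s5}.
Split {s0,s2} by δ(·,L) → {s0} and {s2}.
The partition is now stable with 6 blocks: {s1} | {s0} | {s7} | {s3} | {s5} | {s2}.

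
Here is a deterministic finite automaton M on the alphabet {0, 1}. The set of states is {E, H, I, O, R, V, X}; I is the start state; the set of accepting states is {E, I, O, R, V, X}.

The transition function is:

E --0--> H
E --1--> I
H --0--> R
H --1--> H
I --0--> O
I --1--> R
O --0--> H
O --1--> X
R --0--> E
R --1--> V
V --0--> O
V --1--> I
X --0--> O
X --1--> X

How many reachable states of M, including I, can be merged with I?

4

P0 = {E,I,O,R,V,X} | {H}.
On input 0, block {E,I,O,R,V,X} splits into {I,R,V,X} and {E,O}.
The partition is now stable with 3 blocks: {I,R,V,X} | {H} | {E,O}.
The equivalence class containing I is {I,R,V,X}, of size 4.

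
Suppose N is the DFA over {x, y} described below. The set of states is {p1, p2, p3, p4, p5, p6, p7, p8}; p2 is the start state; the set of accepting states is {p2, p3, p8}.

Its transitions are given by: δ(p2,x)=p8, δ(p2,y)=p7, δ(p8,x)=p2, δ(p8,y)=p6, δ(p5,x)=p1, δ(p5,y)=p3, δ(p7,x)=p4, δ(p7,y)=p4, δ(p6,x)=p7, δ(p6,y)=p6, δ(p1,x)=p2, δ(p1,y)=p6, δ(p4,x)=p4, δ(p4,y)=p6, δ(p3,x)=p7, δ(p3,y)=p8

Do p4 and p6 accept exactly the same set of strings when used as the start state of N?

Yes

First remove the unreachable states {p1,p3,p5}; 5 states remain.
Start with accepting vs non-accepting: {p2,p8} | {p4,p6,p7}.
The partition is now stable with 2 blocks: {p2,p8} | {p4,p6,p7}.
p4 and p6 lie in the same block of the stable partition, so they are equivalent — no string distinguishes them.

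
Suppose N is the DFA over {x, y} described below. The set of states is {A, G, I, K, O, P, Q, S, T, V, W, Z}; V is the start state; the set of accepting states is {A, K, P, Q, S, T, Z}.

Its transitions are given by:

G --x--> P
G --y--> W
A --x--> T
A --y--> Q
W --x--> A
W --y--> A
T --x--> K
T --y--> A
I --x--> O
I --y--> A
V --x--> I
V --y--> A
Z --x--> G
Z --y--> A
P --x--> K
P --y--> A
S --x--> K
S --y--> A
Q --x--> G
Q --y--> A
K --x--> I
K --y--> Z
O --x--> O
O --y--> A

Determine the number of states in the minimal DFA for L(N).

7

First remove the unreachable states {S}; 11 states remain.
P0 = {A,K,P,Q,T,Z} | {G,I,O,V,W}.
On input x, block {A,K,P,Q,T,Z} splits into {A,P,T} and {K,Q,Z}.
Refine {A,P,T} on symbol x: members go to different blocks, giving {P,T} and {A}.
Refine {G,I,O,V,W} on symbol x: members go to different blocks, giving {I,O,V} and {G} and {W}.
Refine {K,Q,Z} on symbol x: members go to different blocks, giving {Q,Z} and {K}.
The partition is now stable with 7 blocks: {P,T} | {I,O,V} | {Q,Z} | {A} | {G} | {W} | {K}.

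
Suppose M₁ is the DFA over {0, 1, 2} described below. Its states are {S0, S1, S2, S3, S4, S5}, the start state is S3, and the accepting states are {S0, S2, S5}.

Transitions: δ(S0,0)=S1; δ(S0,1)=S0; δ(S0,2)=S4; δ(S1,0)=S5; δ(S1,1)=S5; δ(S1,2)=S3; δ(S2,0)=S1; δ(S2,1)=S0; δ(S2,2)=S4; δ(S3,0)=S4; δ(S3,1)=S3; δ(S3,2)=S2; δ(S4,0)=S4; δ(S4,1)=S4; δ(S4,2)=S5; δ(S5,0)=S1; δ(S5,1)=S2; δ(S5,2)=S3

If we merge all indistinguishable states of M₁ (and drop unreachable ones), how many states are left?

3

Start with accepting vs non-accepting: {S0,S2,S5} | {S1,S3,S4}.
Refine {S1,S3,S4} on symbol 0: members go to different blocks, giving {S3,S4} and {S1}.
No further refinement is possible. Final partition (3 blocks): {S0,S2,S5} | {S3,S4} | {S1}.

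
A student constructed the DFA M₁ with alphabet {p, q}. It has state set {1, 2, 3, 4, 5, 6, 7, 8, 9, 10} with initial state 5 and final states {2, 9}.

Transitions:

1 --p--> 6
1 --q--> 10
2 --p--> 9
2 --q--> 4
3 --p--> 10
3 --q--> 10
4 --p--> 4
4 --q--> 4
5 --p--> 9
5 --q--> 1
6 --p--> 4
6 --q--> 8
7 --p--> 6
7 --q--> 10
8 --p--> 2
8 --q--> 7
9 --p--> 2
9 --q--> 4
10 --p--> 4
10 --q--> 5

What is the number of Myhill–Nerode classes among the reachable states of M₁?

5

Reachable states from the start: {1,2,4,5,6,7,8,9,10}. Unreachable: {3} — drop them.
Initial partition by acceptance: {2,9} | {1,4,5,6,7,8,10}.
Refine {1,4,5,6,7,8,10} on symbol p: members go to different blocks, giving {1,4,6,7,10} and {5,8}.
On input q, block {1,4,6,7,10} splits into {1,4,7} and {6,10}.
On input p, block {1,4,7} splits into {1,7} and {4}.
No further refinement is possible. Final partition (5 blocks): {2,9} | {1,7} | {5,8} | {6,10} | {4}.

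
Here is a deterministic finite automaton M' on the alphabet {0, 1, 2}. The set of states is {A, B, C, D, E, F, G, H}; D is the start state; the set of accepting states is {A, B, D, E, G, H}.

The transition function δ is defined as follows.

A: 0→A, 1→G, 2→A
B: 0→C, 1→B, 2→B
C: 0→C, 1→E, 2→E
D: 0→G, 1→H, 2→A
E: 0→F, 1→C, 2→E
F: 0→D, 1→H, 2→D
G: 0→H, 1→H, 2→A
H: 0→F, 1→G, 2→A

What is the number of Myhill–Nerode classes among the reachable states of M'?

Reachable states from the start: {A,D,F,G,H}. Unreachable: {B,C,E} — drop them.
P0 = {A,D,G,H} | {F}.
On input 0, block {A,D,G,H} splits into {A,D,G} and {H}.
On input 0, block {A,D,G} splits into {A,D} and {G}.
On input 0, block {A,D} splits into {A} and {D}.
The partition is now stable with 5 blocks: {A} | {F} | {H} | {G} | {D}.

5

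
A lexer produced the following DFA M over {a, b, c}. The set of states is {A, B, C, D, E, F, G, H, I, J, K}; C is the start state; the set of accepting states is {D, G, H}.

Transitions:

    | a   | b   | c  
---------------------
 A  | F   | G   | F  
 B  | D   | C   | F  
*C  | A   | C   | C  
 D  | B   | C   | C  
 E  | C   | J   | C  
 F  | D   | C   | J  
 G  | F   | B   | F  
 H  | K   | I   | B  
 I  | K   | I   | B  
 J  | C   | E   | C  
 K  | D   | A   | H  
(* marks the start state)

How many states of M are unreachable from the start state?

3

BFS from C reaches {A, B, C, D, E, F, G, J}; the 3 state(s) H, I, K are never visited.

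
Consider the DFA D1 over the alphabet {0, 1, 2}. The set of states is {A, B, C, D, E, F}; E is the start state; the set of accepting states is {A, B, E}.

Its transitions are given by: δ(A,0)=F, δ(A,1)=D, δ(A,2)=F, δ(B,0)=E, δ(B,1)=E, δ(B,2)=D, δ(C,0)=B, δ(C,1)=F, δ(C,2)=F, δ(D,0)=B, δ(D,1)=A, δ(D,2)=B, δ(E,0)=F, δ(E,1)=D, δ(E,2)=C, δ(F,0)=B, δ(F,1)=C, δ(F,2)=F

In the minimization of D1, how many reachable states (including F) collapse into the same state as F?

2

Every state is reachable, so we keep all 6.
P0 = {A,B,E} | {C,D,F}.
On input 0, block {A,B,E} splits into {A,E} and {B}.
Refine {C,D,F} on symbol 1: members go to different blocks, giving {C,F} and {D}.
No further refinement is possible. Final partition (4 blocks): {A,E} | {C,F} | {B} | {D}.
State F belongs to the block {C,F}, which has 2 states.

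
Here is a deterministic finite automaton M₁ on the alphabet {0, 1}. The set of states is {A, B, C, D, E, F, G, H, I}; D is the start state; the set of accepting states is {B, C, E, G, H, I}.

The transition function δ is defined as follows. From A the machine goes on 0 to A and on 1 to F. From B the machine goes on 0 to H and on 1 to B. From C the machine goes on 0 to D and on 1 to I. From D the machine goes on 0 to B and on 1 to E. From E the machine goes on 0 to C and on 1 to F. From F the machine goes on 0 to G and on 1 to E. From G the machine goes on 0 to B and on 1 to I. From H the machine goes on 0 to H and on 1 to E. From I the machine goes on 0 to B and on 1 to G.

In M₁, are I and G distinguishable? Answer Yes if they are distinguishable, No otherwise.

No

States {A} cannot be reached from the start state, so discard them.
Start with accepting vs non-accepting: {B,C,E,G,H,I} | {D,F}.
Refine {B,C,E,G,H,I} on symbol 0: members go to different blocks, giving {B,E,G,H,I} and {C}.
Refine {B,E,G,H,I} on symbol 0: members go to different blocks, giving {B,G,H,I} and {E}.
Refine {B,G,H,I} on symbol 1: members go to different blocks, giving {B,G,I} and {H}.
Refine {B,G,I} on symbol 0: members go to different blocks, giving {G,I} and {B}.
On input 0, block {D,F} splits into {D} and {F}.
No further refinement is possible. Final partition (7 blocks): {G,I} | {D} | {C} | {E} | {H} | {B} | {F}.
I and G lie in the same block of the stable partition, so they are equivalent — no string distinguishes them.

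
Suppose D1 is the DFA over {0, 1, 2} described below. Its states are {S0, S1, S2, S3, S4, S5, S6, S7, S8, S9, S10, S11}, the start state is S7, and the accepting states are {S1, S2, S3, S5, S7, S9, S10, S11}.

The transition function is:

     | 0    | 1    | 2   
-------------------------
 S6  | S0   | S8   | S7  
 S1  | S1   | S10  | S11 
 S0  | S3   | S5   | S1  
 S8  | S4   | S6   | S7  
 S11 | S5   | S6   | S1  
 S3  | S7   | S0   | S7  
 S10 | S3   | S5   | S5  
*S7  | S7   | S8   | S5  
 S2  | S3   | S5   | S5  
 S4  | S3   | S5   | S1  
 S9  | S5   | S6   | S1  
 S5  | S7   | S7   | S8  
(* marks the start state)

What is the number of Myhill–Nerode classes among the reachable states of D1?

8

First remove the unreachable states {S2,S9}; 10 states remain.
Start with accepting vs non-accepting: {S1,S3,S5,S7,S10,S11} | {S0,S4,S6,S8}.
Refine {S1,S3,S5,S7,S10,S11} on symbol 1: members go to different blocks, giving {S1,S5,S10} and {S3,S7,S11}.
Split {S1,S5,S10} by δ(·,0) → {S5,S10} and {S1}.
Refine {S5,S10} on symbol 1: members go to different blocks, giving {S5} and {S10}.
Split {S0,S4,S6,S8} by δ(·,0) → {S0,S4} and {S6,S8}.
Refine {S3,S7,S11} on symbol 0: members go to different blocks, giving {S3,S7} and {S11}.
Split {S3,S7} by δ(·,1) → {S3} and {S7}.
No further refinement is possible. Final partition (8 blocks): {S5} | {S0,S4} | {S3} | {S1} | {S10} | {S6,S8} | {S11} | {S7}.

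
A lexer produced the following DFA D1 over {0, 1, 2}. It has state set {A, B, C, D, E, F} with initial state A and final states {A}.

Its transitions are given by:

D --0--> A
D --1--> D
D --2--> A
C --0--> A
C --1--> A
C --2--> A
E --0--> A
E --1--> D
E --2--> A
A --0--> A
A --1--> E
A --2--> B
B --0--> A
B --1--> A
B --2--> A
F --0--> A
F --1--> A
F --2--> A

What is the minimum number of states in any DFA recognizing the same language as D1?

States {C,F} cannot be reached from the start state, so discard them.
Initial partition by acceptance: {A} | {B,D,E}.
On input 1, block {B,D,E} splits into {D,E} and {B}.
Stable partition: {A} | {D,E} | {B} — 3 equivalence classes.

3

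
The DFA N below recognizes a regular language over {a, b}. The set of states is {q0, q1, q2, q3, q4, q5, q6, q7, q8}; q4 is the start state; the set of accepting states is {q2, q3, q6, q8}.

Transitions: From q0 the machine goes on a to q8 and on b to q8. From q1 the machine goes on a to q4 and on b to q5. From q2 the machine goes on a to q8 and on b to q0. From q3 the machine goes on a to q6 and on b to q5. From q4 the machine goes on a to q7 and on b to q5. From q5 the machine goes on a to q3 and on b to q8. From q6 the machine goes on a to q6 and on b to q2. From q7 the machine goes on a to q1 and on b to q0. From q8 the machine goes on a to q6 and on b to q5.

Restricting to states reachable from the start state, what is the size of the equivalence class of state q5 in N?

2

All states are reachable from the start state.
Initial partition by acceptance: {q2,q3,q6,q8} | {q0,q1,q4,q5,q7}.
Split {q2,q3,q6,q8} by δ(·,b) → {q2,q3,q8} and {q6}.
On input a, block {q2,q3,q8} splits into {q3,q8} and {q2}.
Refine {q0,q1,q4,q5,q7} on symbol a: members go to different blocks, giving {q1,q4,q7} and {q0,q5}.
No further refinement is possible. Final partition (5 blocks): {q3,q8} | {q1,q4,q7} | {q6} | {q2} | {q0,q5}.
The equivalence class containing q5 is {q0,q5}, of size 2.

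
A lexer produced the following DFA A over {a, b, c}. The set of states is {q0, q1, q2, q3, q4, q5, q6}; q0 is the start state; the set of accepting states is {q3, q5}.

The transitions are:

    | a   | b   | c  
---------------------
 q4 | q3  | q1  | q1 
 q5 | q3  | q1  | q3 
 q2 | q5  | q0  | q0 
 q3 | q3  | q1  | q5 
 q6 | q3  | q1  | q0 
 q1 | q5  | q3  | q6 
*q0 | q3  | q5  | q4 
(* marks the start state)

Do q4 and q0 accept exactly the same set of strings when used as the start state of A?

First remove the unreachable states {q2}; 6 states remain.
Start with accepting vs non-accepting: {q3,q5} | {q0,q1,q4,q6}.
On input b, block {q0,q1,q4,q6} splits into {q0,q1} and {q4,q6}.
Stable partition: {q3,q5} | {q0,q1} | {q4,q6} — 3 equivalence classes.
q4 and q0 end up in different blocks, so they are distinguishable. For instance, the string 'b' is accepted from only q0.

No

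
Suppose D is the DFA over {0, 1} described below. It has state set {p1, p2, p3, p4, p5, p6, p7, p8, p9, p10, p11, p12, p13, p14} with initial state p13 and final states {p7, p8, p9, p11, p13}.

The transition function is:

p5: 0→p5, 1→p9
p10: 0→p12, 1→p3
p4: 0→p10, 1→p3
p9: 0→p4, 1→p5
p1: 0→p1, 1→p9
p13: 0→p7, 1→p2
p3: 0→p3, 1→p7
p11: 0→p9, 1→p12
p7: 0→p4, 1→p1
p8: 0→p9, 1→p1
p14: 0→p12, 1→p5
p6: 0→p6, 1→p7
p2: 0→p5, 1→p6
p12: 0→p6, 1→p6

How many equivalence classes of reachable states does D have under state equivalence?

First remove the unreachable states {p8,p11,p14}; 11 states remain.
Start with accepting vs non-accepting: {p7,p9,p13} | {p1,p2,p3,p4,p5,p6,p10,p12}.
Split {p7,p9,p13} by δ(·,0) → {p7,p9} and {p13}.
On input 1, block {p1,p2,p3,p4,p5,p6,p10,p12} splits into {p1,p3,p5,p6} and {p2,p4,p10,p12}.
Refine {p2,p4,p10,p12} on symbol 0: members go to different blocks, giving {p2,p12} and {p4,p10}.
Refine {p4,p10} on symbol 0: members go to different blocks, giving {p4} and {p10}.
No further refinement is possible. Final partition (6 blocks): {p7,p9} | {p1,p3,p5,p6} | {p13} | {p2,p12} | {p4} | {p10}.

6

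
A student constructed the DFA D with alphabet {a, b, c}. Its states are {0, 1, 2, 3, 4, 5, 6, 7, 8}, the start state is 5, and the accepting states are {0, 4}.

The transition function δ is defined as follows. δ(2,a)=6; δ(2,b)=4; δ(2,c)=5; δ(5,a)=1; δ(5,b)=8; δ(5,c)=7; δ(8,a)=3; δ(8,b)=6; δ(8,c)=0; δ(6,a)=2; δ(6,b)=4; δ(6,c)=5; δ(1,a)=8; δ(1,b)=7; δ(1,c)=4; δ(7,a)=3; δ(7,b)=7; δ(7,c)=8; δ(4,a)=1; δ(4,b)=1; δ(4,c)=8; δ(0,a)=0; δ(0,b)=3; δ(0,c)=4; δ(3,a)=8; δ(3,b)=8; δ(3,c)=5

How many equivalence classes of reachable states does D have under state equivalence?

8

Every state is reachable, so we keep all 9.
Start with accepting vs non-accepting: {0,4} | {1,2,3,5,6,7,8}.
Split {0,4} by δ(·,a) → {0} and {4}.
On input b, block {1,2,3,5,6,7,8} splits into {1,3,5,7,8} and {2,6}.
Split {1,3,5,7,8} by δ(·,b) → {1,3,5,7} and {8}.
Refine {1,3,5,7} on symbol a: members go to different blocks, giving {1,3} and {5,7}.
Refine {1,3} on symbol b: members go to different blocks, giving {1} and {3}.
Split {5,7} by δ(·,a) → {5} and {7}.
No further refinement is possible. Final partition (8 blocks): {0} | {1} | {4} | {2,6} | {8} | {5} | {3} | {7}.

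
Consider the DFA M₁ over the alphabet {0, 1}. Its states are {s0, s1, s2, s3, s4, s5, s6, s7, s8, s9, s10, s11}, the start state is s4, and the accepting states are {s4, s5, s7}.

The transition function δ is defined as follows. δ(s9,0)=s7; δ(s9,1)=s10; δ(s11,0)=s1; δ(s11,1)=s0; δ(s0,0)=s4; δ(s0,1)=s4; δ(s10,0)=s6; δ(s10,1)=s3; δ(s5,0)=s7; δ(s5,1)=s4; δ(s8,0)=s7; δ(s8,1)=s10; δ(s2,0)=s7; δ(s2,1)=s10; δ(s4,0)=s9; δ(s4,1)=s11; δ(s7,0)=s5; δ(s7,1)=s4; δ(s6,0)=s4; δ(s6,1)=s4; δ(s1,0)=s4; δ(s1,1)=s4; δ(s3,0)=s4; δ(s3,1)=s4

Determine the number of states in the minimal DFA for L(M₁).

5

First remove the unreachable states {s2,s8}; 10 states remain.
P0 = {s4,s5,s7} | {s0,s1,s3,s6,s9,s10,s11}.
On input 0, block {s4,s5,s7} splits into {s5,s7} and {s4}.
Split {s0,s1,s3,s6,s9,s10,s11} by δ(·,0) → {s0,s1,s3,s6} and {s10,s11} and {s9}.
The partition is now stable with 5 blocks: {s5,s7} | {s0,s1,s3,s6} | {s4} | {s10,s11} | {s9}.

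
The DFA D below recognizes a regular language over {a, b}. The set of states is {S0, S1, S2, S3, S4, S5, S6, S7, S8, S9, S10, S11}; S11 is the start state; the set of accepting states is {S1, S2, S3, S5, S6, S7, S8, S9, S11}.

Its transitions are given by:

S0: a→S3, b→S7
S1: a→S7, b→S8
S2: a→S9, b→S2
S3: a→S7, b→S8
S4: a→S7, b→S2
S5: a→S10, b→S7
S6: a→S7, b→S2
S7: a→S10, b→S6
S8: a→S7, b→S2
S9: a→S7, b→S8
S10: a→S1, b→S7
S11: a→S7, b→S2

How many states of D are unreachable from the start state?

Starting at S11 and following transitions, the reachable set is {S1, S2, S6, S7, S8, S9, S10, S11}. That leaves S0, S3, S4, S5 unreachable — 4 in total.

4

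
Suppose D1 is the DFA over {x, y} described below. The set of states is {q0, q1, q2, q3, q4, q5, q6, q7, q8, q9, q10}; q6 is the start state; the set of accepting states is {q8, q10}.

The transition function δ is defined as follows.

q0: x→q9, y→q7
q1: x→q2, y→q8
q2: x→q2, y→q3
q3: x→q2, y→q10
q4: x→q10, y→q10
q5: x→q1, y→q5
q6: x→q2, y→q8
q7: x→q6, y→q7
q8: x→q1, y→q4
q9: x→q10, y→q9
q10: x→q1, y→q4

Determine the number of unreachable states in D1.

4

No path from q6 leads to q0, q5, q7, q9; the other 7 states are all reachable.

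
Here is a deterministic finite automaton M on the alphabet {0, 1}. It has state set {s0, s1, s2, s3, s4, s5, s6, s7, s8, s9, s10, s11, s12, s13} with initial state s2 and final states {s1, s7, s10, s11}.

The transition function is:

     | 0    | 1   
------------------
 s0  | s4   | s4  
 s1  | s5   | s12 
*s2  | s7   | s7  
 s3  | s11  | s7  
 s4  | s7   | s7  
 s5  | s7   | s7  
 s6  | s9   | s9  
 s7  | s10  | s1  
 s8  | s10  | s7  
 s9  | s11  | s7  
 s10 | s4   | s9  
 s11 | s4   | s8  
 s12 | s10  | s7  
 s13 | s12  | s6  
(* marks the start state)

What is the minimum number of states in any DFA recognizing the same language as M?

First remove the unreachable states {s0,s3,s6,s13}; 10 states remain.
P0 = {s1,s7,s10,s11} | {s2,s4,s5,s8,s9,s12}.
Split {s1,s7,s10,s11} by δ(·,0) → {s1,s10,s11} and {s7}.
Refine {s2,s4,s5,s8,s9,s12} on symbol 0: members go to different blocks, giving {s2,s4,s5} and {s8,s9,s12}.
The partition is now stable with 4 blocks: {s1,s10,s11} | {s2,s4,s5} | {s7} | {s8,s9,s12}.

4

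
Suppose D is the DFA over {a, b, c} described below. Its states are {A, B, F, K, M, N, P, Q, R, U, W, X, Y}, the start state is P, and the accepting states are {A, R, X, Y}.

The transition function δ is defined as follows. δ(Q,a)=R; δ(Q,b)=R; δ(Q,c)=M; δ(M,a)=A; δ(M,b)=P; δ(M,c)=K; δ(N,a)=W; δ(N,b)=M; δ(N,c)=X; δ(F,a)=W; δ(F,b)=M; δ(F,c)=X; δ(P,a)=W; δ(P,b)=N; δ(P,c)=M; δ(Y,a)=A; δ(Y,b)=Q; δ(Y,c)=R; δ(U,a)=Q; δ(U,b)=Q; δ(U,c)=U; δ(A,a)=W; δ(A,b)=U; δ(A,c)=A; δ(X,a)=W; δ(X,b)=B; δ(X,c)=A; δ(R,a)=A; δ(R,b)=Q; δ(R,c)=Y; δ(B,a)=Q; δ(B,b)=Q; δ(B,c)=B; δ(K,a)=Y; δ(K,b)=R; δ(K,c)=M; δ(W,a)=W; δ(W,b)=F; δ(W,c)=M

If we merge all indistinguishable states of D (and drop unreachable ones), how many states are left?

All states are reachable from the start state.
Start with accepting vs non-accepting: {A,R,X,Y} | {B,F,K,M,N,P,Q,U,W}.
Split {A,R,X,Y} by δ(·,a) → {R,Y} and {A,X}.
Split {B,F,K,M,N,P,Q,U,W} by δ(·,a) → {B,F,N,P,U,W} and {K,Q} and {M}.
Refine {B,F,N,P,U,W} on symbol a: members go to different blocks, giving {F,N,P,W} and {B,U}.
On input b, block {F,N,P,W} splits into {P,W} and {F,N}.
No further refinement is possible. Final partition (7 blocks): {R,Y} | {P,W} | {A,X} | {K,Q} | {M} | {B,U} | {F,N}.

7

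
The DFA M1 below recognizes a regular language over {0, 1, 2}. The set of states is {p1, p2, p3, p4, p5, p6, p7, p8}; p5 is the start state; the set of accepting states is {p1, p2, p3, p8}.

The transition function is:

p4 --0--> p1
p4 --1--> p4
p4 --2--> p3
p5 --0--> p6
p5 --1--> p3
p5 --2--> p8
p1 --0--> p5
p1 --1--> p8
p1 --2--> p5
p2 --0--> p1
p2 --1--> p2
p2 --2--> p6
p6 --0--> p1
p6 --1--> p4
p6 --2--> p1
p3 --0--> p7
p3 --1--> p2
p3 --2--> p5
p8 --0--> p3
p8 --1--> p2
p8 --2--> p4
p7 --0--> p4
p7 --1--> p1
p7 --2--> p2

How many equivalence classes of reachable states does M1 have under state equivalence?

4

Every state is reachable, so we keep all 8.
Initial partition by acceptance: {p1,p2,p3,p8} | {p4,p5,p6,p7}.
Split {p1,p2,p3,p8} by δ(·,0) → {p1,p3} and {p2,p8}.
Split {p4,p5,p6,p7} by δ(·,0) → {p4,p6} and {p5,p7}.
The partition is now stable with 4 blocks: {p1,p3} | {p4,p6} | {p2,p8} | {p5,p7}.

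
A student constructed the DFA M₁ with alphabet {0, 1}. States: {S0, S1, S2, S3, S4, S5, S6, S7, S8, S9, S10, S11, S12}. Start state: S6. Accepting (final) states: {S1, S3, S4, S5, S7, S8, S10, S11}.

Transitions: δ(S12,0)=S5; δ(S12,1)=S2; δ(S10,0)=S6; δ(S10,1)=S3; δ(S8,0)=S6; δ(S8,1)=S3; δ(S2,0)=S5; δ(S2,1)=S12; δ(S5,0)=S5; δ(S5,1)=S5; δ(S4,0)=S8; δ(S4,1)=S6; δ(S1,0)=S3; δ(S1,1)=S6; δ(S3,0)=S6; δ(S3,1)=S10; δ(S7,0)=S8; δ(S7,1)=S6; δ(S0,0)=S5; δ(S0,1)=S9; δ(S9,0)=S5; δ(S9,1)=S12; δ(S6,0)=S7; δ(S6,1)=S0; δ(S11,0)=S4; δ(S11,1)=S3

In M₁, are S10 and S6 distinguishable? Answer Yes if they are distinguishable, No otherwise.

States {S1,S4,S11} cannot be reached from the start state, so discard them.
Start with accepting vs non-accepting: {S3,S5,S7,S8,S10} | {S0,S2,S6,S9,S12}.
On input 0, block {S3,S5,S7,S8,S10} splits into {S3,S8,S10} and {S5,S7}.
On input 0, block {S5,S7} splits into {S5} and {S7}.
On input 0, block {S0,S2,S6,S9,S12} splits into {S0,S2,S9,S12} and {S6}.
The partition is now stable with 5 blocks: {S3,S8,S10} | {S0,S2,S9,S12} | {S5} | {S7} | {S6}.
S10 and S6 end up in different blocks, so they are distinguishable. For instance, the string 'ε' is accepted from only S10.

Yes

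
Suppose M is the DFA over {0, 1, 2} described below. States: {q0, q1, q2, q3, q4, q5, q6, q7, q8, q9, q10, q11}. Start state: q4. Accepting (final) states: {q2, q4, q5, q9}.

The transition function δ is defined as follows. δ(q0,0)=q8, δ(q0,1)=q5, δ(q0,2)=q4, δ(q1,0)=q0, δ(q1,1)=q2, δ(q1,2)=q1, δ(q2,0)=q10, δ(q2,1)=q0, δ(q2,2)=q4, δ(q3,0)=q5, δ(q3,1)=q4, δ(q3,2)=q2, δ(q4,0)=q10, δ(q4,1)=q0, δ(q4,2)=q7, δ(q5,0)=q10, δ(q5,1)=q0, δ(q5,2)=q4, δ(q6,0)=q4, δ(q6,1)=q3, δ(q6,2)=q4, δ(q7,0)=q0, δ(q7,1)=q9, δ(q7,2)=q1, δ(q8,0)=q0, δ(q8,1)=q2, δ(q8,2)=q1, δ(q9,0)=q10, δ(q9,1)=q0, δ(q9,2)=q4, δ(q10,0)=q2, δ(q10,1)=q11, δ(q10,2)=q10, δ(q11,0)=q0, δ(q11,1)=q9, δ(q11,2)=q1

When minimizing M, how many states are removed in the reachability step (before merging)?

2

Starting at q4 and following transitions, the reachable set is {q0, q1, q2, q4, q5, q7, q8, q9, q10, q11}. That leaves q3, q6 unreachable — 2 in total.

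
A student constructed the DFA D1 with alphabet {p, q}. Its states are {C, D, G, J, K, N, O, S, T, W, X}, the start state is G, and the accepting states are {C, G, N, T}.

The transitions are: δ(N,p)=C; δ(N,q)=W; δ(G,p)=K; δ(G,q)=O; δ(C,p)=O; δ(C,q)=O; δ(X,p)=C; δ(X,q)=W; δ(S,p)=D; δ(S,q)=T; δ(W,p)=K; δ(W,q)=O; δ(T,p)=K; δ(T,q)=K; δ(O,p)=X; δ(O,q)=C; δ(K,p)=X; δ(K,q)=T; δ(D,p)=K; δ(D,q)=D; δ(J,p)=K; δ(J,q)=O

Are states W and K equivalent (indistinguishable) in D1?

No

First remove the unreachable states {D,J,N,S}; 7 states remain.
P0 = {C,G,T} | {K,O,W,X}.
On input p, block {K,O,W,X} splits into {K,O,W} and {X}.
Split {K,O,W} by δ(·,p) → {K,O} and {W}.
Stable partition: {C,G,T} | {K,O} | {X} | {W} — 4 equivalence classes.
W and K end up in different blocks, so they are distinguishable. For instance, the string 'q' is accepted from only K.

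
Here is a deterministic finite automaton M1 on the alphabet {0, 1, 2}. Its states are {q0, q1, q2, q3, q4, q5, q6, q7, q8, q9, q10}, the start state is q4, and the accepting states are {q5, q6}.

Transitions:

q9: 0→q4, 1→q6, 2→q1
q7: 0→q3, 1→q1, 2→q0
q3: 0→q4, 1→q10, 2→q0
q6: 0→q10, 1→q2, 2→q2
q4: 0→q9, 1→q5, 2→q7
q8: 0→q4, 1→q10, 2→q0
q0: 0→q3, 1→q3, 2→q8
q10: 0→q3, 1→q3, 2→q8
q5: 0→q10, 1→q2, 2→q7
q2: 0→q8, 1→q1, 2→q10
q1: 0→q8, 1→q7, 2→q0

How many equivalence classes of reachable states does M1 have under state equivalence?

5

Initial partition by acceptance: {q5,q6} | {q0,q1,q2,q3,q4,q7,q8,q9,q10}.
Split {q0,q1,q2,q3,q4,q7,q8,q9,q10} by δ(·,1) → {q0,q1,q2,q3,q7,q8,q10} and {q4,q9}.
Refine {q0,q1,q2,q3,q7,q8,q10} on symbol 0: members go to different blocks, giving {q0,q1,q2,q7,q10} and {q3,q8}.
On input 1, block {q0,q1,q2,q7,q10} splits into {q1,q2,q7} and {q0,q10}.
Stable partition: {q5,q6} | {q1,q2,q7} | {q4,q9} | {q3,q8} | {q0,q10} — 5 equivalence classes.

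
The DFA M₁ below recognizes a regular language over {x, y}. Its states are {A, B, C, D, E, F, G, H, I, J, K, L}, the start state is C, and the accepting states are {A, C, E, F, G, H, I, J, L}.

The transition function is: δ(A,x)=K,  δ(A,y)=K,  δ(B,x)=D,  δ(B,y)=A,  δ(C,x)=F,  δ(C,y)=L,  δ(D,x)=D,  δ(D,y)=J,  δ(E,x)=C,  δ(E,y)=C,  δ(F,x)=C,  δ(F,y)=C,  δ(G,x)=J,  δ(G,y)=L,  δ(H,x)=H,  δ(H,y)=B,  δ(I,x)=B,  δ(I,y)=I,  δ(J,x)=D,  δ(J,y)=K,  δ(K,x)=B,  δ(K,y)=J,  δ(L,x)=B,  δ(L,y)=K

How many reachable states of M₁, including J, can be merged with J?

3

Reachable states from the start: {A,B,C,D,F,J,K,L}. Unreachable: {E,G,H,I} — drop them.
P0 = {A,C,F,J,L} | {B,D,K}.
Split {A,C,F,J,L} by δ(·,x) → {A,J,L} and {C,F}.
Refine {C,F} on symbol y: members go to different blocks, giving {C} and {F}.
The partition is now stable with 4 blocks: {A,J,L} | {B,D,K} | {C} | {F}.
State J belongs to the block {A,J,L}, which has 3 states.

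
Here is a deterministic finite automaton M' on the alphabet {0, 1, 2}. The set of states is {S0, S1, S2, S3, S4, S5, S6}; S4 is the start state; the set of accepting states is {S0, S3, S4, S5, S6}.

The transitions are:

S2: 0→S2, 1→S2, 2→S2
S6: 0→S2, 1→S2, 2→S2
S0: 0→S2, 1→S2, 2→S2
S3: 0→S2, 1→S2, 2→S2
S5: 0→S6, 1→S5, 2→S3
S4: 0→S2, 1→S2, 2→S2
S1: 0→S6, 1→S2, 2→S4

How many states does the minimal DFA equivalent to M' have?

States {S0,S1,S3,S5,S6} cannot be reached from the start state, so discard them.
Initial partition by acceptance: {S4} | {S2}.
No further refinement is possible. Final partition (2 blocks): {S4} | {S2}.

2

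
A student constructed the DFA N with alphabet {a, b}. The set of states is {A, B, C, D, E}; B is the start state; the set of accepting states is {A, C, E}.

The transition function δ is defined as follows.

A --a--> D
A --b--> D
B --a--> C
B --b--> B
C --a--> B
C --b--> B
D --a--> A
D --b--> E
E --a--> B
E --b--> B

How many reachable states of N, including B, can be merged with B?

1

Reachable states from the start: {B,C}. Unreachable: {A,D,E} — drop them.
Initial partition by acceptance: {C} | {B}.
No further refinement is possible. Final partition (2 blocks): {C} | {B}.
The equivalence class containing B is {B}, of size 1.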